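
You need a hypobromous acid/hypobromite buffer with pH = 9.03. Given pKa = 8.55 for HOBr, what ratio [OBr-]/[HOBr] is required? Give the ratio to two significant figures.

ratio = 3.0

pH = pKa + log(r) ⇒ log(r) = 9.03 − 8.55 = +0.48
r = [OBr-]/[HOBr] = 10^(+0.48) = 3.02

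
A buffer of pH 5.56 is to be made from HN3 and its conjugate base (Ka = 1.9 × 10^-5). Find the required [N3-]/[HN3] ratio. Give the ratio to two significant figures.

pKa = -log(1.9 × 10^-5) = 4.721
pH = pKa + log(r) ⇒ log(r) = 5.56 − 4.721 = +0.839
r = [N3-]/[HN3] = 10^(+0.839) = 6.9

ratio = 6.9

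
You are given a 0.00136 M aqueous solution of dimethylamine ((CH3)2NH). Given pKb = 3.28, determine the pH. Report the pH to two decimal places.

pH = 10.79

(CH3)2NH + H2O ⇌ (CH3)2NH2+ + OH-
Kb = 10^(−3.28) = 5.25 × 10^-4
From the ICE table, Kb = [OH-]²/(0.00136 − [OH-]) = 5.25 × 10^-4.
[OH-] is not negligible relative to C₀; solve [OH-]² + 0.000525·[OH-] − 7.14e-07 = 0.
[OH-] = (−Kb + √(Kb² + 4·Kb·C₀))/2 = 6.22 × 10^-4 M
pOH = 3.21, so pH = 14.00 − pOH = 10.79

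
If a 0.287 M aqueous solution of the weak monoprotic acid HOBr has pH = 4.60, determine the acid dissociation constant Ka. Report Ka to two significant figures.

[H+] = 10^(-4.60) = 2.51 × 10^-5 M
At equilibrium [HA] = 0.287 − 2.51 × 10^-5 = 2.87 × 10^-1 M
Ka = [H+][A-]/[HA] = (2.51 × 10^-5)² / 2.87 × 10^-1 = 2.2 × 10^-9

Ka = 2.2 × 10^-9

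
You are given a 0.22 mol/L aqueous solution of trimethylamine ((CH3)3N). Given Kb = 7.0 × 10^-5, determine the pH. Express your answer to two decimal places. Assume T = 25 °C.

pH = 11.59

(CH3)3N + H2O ⇌ (CH3)3NH+ + OH-
From the ICE table, Kb = [OH-]²/(0.22 − [OH-]) = 7.0 × 10^-5.
Neglecting [OH-] in the denominator: [OH-] = √(7.0 × 10^-5 × 0.22) = 3.92 × 10^-3 M
Check: 1.8% ionized — well under 5%, approximation valid.
pOH = −log(3.92 × 10^-3) = 2.41; pH = 14.00 − 2.41 = 11.59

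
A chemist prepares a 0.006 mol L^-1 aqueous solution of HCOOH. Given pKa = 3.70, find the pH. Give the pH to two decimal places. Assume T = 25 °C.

pH = 3.00

HCOOH ⇌ HCOO- + H+
Ka = 10^(−3.70) = 2.00 × 10^-4
Ka = x²/(0.006 − x) = 2.00 × 10^-4
Here C₀/Ka ≈ 30, so the small-x approximation fails. Use the quadratic:
x = [−0.0002 + √(0.0002² + 4.8e-06)]/2 = 1.00 × 10^-3 M
pH = −log(1.00 × 10^-3) = 3.00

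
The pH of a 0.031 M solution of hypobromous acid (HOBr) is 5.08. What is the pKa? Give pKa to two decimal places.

pKa = 8.65

[H+] = 10^(-5.08) = 8.32 × 10^-6 M
At equilibrium [HA] = 0.031 − 8.32 × 10^-6 = 3.10 × 10^-2 M
Ka = [H+][A-]/[HA] = (8.32 × 10^-6)² / 3.10 × 10^-2 = 2.23 × 10^-9
pKa = -log(2.23 × 10^-9) = 8.65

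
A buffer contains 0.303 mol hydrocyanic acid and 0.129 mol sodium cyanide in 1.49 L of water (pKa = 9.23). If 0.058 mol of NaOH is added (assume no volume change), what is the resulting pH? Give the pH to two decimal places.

After neutralization: n(HCN) = 0.245 mol, n(CN-) = 0.187 mol.
Henderson–Hasselbalch with mole ratio 0.187/0.245: pH = 9.23 + (-0.117)

pH = 9.11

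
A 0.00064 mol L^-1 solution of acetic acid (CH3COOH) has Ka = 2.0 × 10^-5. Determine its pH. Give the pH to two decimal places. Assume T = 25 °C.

pH = 3.98

CH3COOH ⇌ CH3COO- + H+
From the ICE table, Ka = [H+]²/(0.00064 − [H+]) = 2.0 × 10^-5.
[H+] is not negligible relative to C₀; solve [H+]² + 2e-05·[H+] − 1.28e-08 = 0.
[H+] = [−2e-05 + √(2e-05² + 5.12e-08)]/2 = 1.04 × 10^-4 M
pH = −log[H+] = −log(1.04 × 10^-4) = 3.98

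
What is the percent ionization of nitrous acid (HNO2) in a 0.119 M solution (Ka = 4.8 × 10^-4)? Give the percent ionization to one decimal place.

6.2%

HNO2 ⇌ NO2- + H+; let x = [H+] at equilibrium.
Ka = x²/(C₀ − x); solving the quadratic gives x = 7.32 × 10^-3 M.
Fraction ionized = 7.32 × 10^-3 / 0.119 = 0.0615 → 6.2%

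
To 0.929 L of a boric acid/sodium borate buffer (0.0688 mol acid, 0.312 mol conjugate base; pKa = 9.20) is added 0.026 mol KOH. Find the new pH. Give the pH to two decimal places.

After neutralization: n(B(OH)3) = 0.0428 mol, n(B(OH)4-) = 0.338 mol.
pH = pKa + log(n_B(OH)4-/n_B(OH)3) = 9.20 + log(0.338/0.0428) = 9.20 + (+0.897)

pH = 10.10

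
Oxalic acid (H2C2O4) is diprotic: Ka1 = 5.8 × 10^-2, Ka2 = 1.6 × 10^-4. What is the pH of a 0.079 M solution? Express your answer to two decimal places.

Since Ka1 ≫ Ka2, the first ionization dominates [H+].
Ka1 = x²/(0.079 − x) = 5.8 × 10^-2
Solving the quadratic: x = (−Ka1 + √(Ka1² + 4·Ka1·C₀))/2 = 4.46 × 10^-2 M
pH = −log(4.46 × 10^-2) = 1.35

pH = 1.35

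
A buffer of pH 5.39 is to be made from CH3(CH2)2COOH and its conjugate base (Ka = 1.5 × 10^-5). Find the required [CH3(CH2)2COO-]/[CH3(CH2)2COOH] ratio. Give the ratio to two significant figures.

pKa = -log(1.5 × 10^-5) = 4.824
pH = pKa + log(r) ⇒ log(r) = 5.39 − 4.824 = +0.566
r = [CH3(CH2)2COO-]/[CH3(CH2)2COOH] = 10^(+0.566) = 3.68

ratio = 3.7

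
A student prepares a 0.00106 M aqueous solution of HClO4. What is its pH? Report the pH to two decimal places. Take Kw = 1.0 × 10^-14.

pH = 2.97

HClO4 is a strong acid and dissociates completely, so [H+] = 0.00106 M.
pH = -log(0.00106) = 2.97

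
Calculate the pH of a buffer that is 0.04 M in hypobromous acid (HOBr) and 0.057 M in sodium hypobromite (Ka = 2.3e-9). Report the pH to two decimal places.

pH = 8.79

pKa = −log(2.3 × 10^-9) = 8.638
pH = pKa + log([A⁻]/[HA]) = 8.638 + log(0.057/0.04)
pH = 8.638 + (+0.154) = 8.79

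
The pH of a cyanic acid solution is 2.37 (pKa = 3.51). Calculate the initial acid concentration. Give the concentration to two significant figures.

C₀ = 6.3 × 10^-2 M

[H+] = 10^(-2.37) = 4.27 × 10^-3 M = x
Ka = 10^(−3.51) = 3.09 × 10^-4
Ka = x²/(C₀ − x) ⇒ C₀ = x + x²/Ka
C₀ = 4.27 × 10^-3 + (4.27 × 10^-3)²/(3.09 × 10^-4) = 6.33 × 10^-2 M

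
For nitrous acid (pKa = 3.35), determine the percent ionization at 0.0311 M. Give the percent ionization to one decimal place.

11.3%

HNO2 ⇌ NO2- + H+; let x = [H+] at equilibrium.
Ka = 10^(−3.35) = 4.47 × 10^-4
Solve x² + 0.000447x − 1.39e-05 = 0 → x = 3.51 × 10^-3 M
Fraction ionized = 3.51 × 10^-3 / 0.0311 = 0.1129 → 11.3%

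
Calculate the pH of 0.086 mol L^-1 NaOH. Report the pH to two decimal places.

pH = 12.93

NaOH is a strong base; [OH-] = 0.086 M.
pOH = -log(0.086) = 1.07
pH = 14.00 - 1.07 = 12.93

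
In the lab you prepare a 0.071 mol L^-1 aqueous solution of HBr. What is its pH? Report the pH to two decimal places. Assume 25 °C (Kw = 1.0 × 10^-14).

HBr is a strong acid and dissociates completely, so [H+] = 0.071 M.
pH = -log(0.071) = 1.15

pH = 1.15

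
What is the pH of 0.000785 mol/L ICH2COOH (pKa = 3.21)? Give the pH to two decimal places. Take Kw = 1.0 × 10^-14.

pH = 3.34

ICH2COOH ⇌ ICH2COO- + H+
Ka = 10^(−3.21) = 6.17 × 10^-4
Ka = [H+]²/(0.000785 − [H+]) = 6.17 × 10^-4
The 5% rule fails; solving [H+]² + Ka·[H+] − Ka·C₀ = 0 exactly:
[H+] = [−0.000617 + √(0.000617² + 1.94e-06)]/2 = 4.53 × 10^-4 M
pH = −log(4.53 × 10^-4) = 3.34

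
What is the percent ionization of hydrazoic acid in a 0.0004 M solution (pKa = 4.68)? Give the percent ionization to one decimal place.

HN3 ⇌ N3- + H+; let x = [H+] at equilibrium.
Ka = 10^(−4.68) = 2.09 × 10^-5
Ka = x²/(C₀ − x); solving the quadratic gives x = 8.16 × 10^-5 M.
% ionization = x/C₀ × 100% = 8.16 × 10^-5/0.0004 × 100% = 20.4%

20.4%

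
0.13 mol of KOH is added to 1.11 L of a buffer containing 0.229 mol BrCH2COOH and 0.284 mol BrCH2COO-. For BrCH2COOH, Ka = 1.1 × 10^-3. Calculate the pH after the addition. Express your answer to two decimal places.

pH = 3.58

OH- converts BrCH2COOH to BrCH2COO-: BrCH2COOH → 0.099 mol, BrCH2COO- → 0.414 mol.
pKa = −log(1.1 × 10^-3) = 2.959
pH = pKa + log(n_BrCH2COO-/n_BrCH2COOH) = 2.959 + log(0.414/0.099) = 2.959 + (+0.621)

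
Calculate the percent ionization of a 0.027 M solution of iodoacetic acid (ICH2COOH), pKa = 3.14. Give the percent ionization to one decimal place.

ICH2COOH ⇌ ICH2COO- + H+; let x = [H+] at equilibrium.
Ka = 10^(−3.14) = 7.24 × 10^-4
Solve x² + 0.000724x − 1.95e-05 = 0 → x = 4.07 × 10^-3 M
Fraction ionized = 4.07 × 10^-3 / 0.027 = 0.1507 → 15.1%

15.1%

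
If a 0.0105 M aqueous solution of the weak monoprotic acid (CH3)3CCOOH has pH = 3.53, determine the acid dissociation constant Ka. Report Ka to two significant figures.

[H+] = 10^(-3.53) = 2.95 × 10^-4 M
At equilibrium [HA] = 0.0105 − 2.95 × 10^-4 = 1.02 × 10^-2 M
Ka = [H+][A-]/[HA] = (2.95 × 10^-4)² / 1.02 × 10^-2 = 8.5 × 10^-6

Ka = 8.5 × 10^-6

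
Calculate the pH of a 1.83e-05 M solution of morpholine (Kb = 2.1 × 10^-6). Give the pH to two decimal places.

C4H8ONH + H2O ⇌ C4H8ONH2+ + OH-
Kb = [OH-]²/(1.83e-05 − [OH-]) = 2.1 × 10^-6
The 5% rule fails; solving [OH-]² + Kb·[OH-] − Kb·C₀ = 0 exactly:
[OH-] = [−2.1e-06 + √(2.1e-06² + 1.54e-10)]/2 = 5.24 × 10^-6 M
pOH = −log(5.24 × 10^-6) = 5.28; pH = 14.00 − 5.28 = 8.72

pH = 8.72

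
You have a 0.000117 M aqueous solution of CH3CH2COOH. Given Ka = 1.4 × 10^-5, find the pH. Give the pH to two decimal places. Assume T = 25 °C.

CH3CH2COOH ⇌ CH3CH2COO- + H+
Ka = x²/(0.000117 − x) = 1.4 × 10^-5
Here C₀/Ka ≈ 8.36, so the small-x approximation fails. Use the quadratic:
x = (−Ka + √(Ka² + 4·Ka·C₀))/2 = 3.41 × 10^-5 M
pH = −log[H+] = −log(3.41 × 10^-5) = 4.47

pH = 4.47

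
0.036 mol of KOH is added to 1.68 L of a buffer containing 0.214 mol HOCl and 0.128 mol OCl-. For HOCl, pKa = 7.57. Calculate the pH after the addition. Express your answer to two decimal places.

pH = 7.53

After neutralization: n(HOCl) = 0.178 mol, n(OCl-) = 0.164 mol.
Henderson–Hasselbalch with mole ratio 0.164/0.178: pH = 7.57 + (-0.036)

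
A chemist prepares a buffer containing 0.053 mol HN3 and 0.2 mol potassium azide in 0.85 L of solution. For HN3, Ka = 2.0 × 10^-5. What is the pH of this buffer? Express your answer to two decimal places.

pH = 5.28

pKa = −log(2.0 × 10^-5) = 4.699
Using pH = pKa + log([base]/[acid]) with [base]/[acid] = 0.2/0.053:
pH = 4.699 + (+0.577) = 5.28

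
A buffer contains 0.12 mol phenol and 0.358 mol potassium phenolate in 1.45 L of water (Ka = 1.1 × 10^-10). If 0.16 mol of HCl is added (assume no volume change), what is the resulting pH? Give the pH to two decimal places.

pH = 9.81

Added H+ converts C6H5O- to C6H5OH: C6H5OH → 0.28 mol, C6H5O- → 0.198 mol.
pKa = −log(1.1 × 10^-10) = 9.959
pH = pKa + log([A⁻]/[HA]) = 9.959 + log(0.198/0.28) = 9.959 -0.150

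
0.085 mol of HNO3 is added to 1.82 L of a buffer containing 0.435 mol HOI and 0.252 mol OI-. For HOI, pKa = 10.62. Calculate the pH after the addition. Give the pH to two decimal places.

pH = 10.13

Added H+ converts OI- to HOI: HOI → 0.52 mol, OI- → 0.167 mol.
Henderson–Hasselbalch with mole ratio 0.167/0.52: pH = 10.62 + (-0.493)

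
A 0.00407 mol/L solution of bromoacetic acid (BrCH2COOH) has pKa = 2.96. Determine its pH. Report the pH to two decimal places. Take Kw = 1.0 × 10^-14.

pH = 2.79

BrCH2COOH ⇌ BrCH2COO- + H+
Ka = 10^(−2.96) = 1.10 × 10^-3
Ka = [H+]²/(0.00407 − [H+]) = 1.10 × 10^-3
[H+] is not negligible relative to C₀; solve [H+]² + 0.0011·[H+] − 4.48e-06 = 0.
[H+] = [−0.0011 + √(0.0011² + 1.79e-05)]/2 = 1.64 × 10^-3 M
pH = −log(1.64 × 10^-3) = 2.79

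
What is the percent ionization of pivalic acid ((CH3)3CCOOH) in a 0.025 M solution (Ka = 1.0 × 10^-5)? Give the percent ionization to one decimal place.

(CH3)3CCOOH ⇌ (CH3)3CCOO- + H+; let x = [H+] at equilibrium.
x ≈ √(Ka·C₀) = √(1.0 × 10^-5 × 0.025) = 5.00 × 10^-4 M
Fraction ionized = 5.00 × 10^-4 / 0.025 = 0.0200 → 2.0%

2.0%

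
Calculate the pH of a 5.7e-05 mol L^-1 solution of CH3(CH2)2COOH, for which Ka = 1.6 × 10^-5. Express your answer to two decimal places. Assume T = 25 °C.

CH3(CH2)2COOH ⇌ CH3(CH2)2COO- + H+
From the ICE table, Ka = [H+]²/(5.7e-05 − [H+]) = 1.6 × 10^-5.
[H+] is not negligible relative to C₀; solve [H+]² + 1.6e-05·[H+] − 9.12e-10 = 0.
[H+] = (−Ka + √(Ka² + 4·Ka·C₀))/2 = 2.32 × 10^-5 M
pH = −log[H+] = −log(2.32 × 10^-5) = 4.63

pH = 4.63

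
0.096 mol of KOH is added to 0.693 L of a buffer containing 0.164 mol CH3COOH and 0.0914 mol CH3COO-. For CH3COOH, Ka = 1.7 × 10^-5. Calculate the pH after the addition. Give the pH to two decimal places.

pH = 5.21

After neutralization: n(CH3COOH) = 0.068 mol, n(CH3COO-) = 0.187 mol.
pKa = −log(1.7 × 10^-5) = 4.770
pH = pKa + log([A⁻]/[HA]) = 4.770 + log(0.187/0.068) = 4.770 +0.439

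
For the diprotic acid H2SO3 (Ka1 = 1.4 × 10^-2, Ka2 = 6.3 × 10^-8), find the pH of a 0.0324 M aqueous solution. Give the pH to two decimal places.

pH = 1.81

Ka1 ≫ Ka2, so treat the first dissociation as the only significant source of H+.
Ka1 = x²/(0.0324 − x) = 1.4 × 10^-2
Solving the quadratic: x = (−Ka1 + √(Ka1² + 4·Ka1·C₀))/2 = 1.54 × 10^-2 M
pH = −log(1.54 × 10^-2) = 1.81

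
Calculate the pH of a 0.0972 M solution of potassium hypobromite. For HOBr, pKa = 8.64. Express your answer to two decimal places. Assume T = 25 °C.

pH = 10.81

OBr- is the conjugate base of the weak acid HOBr.
Ka = 10^(−8.64) = 2.29 × 10^-9
Kb = Kw/Ka = 1.0×10^-14 / 2.29 × 10^-9 = 4.37 × 10^-6
From the ICE table, Kb = [OH-]²/(0.0972 − [OH-]) = 4.37 × 10^-6.
Assume [OH-] ≪ 0.0972: [OH-] ≈ √(4.37 × 10^-6 × 0.0972) = 6.52 × 10^-4 M
pOH = 3.19, so pH = 14.00 − pOH = 10.81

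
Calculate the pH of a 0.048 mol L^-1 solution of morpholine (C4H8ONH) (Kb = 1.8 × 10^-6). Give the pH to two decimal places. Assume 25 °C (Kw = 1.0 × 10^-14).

pH = 10.47

C4H8ONH + H2O ⇌ C4H8ONH2+ + OH-
Kb = x²/(0.048 − x) = 1.8 × 10^-6
Since Kb ≪ C₀, x ≈ √(Kb·C₀) = 2.94 × 10^-4 M.
pOH = 3.53, so pH = 14.00 − pOH = 10.47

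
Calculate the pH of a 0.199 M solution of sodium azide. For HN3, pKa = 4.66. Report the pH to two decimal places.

pH = 8.98

N3- is the conjugate base of the weak acid HN3.
Ka = 10^(−4.66) = 2.19 × 10^-5
Kb = Kw/Ka = 1.0×10^-14 / 2.19 × 10^-5 = 4.57 × 10^-10
Kb = x²/(0.199 − x) = 4.57 × 10^-10
Since Kb ≪ C₀, x ≈ √(Kb·C₀) = 9.54 × 10^-6 M.
pOH = −log(9.54 × 10^-6) = 5.02; pH = 14.00 − 5.02 = 8.98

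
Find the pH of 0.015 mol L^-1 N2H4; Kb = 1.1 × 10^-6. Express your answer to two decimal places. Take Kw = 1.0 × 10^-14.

pH = 10.11

N2H4 + H2O ⇌ N2H5+ + OH-
Let x = [OH-] at equilibrium. Kb = x²/(0.015 − x).
Neglecting x in the denominator: x = √(1.1 × 10^-6 × 0.015) = 1.28 × 10^-4 M
(x/C₀ = 0.86% < 5%, so the approximation holds.)
pOH = 3.89, so pH = 14.00 − pOH = 10.11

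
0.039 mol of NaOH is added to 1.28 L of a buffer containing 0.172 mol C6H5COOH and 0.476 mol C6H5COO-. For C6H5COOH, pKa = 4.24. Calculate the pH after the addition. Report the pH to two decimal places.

pH = 4.83

OH- converts C6H5COOH to C6H5COO-: C6H5COOH → 0.133 mol, C6H5COO- → 0.515 mol.
Henderson–Hasselbalch with mole ratio 0.515/0.133: pH = 4.24 + (+0.588)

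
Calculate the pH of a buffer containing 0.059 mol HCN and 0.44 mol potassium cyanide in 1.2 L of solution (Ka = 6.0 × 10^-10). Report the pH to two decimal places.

pKa = −log(6.0 × 10^-10) = 9.222
Henderson–Hasselbalch: pH = pKa + log([CN-]/[HCN]) = 9.222 + log(0.44/0.059)
pH = 9.222 + (+0.873) = 10.09

pH = 10.09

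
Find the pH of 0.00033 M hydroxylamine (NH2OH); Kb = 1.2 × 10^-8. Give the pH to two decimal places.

pH = 8.30

NH2OH + H2O ⇌ NH3OH+ + OH-
Let x = [OH-] at equilibrium. Kb = x²/(0.00033 − x).
Neglecting x in the denominator: x = √(1.2 × 10^-8 × 0.00033) = 1.99 × 10^-6 M
pOH = −log(1.99 × 10^-6) = 5.70; pH = 14.00 − 5.70 = 8.30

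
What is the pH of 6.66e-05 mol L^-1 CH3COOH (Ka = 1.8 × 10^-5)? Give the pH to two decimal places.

pH = 4.57

CH3COOH ⇌ CH3COO- + H+
From the ICE table, Ka = x²/(6.66e-05 − x) = 1.8 × 10^-5.
The 5% rule fails; solving x² + Ka·x − Ka·C₀ = 0 exactly:
x = (−Ka + √(Ka² + 4·Ka·C₀))/2 = 2.68 × 10^-5 M
pH = −log(2.68 × 10^-5) = 4.57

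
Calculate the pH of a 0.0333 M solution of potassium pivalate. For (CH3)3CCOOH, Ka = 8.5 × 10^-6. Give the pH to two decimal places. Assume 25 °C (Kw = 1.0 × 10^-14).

pH = 8.80

(CH3)3CCOO- is the conjugate base of the weak acid (CH3)3CCOOH.
Kb = Kw/Ka = 1.0×10^-14 / 8.5 × 10^-6 = 1.18 × 10^-9
Let x = [OH-] at equilibrium. Kb = x²/(0.0333 − x).
Neglecting x in the denominator: x = √(1.18 × 10^-9 × 0.0333) = 6.27 × 10^-6 M
pOH = −log(6.27 × 10^-6) = 5.20; pH = 14.00 − 5.20 = 8.80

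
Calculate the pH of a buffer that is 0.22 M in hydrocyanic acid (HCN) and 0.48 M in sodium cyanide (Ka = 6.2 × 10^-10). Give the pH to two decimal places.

pKa = −log(6.2 × 10^-10) = 9.208
pH = pKa + log([A⁻]/[HA]) = 9.208 + log(0.48/0.22)
pH = 9.208 + (+0.339) = 9.55

pH = 9.55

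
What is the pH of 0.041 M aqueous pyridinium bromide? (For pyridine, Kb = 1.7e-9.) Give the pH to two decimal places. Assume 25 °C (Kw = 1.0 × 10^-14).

pH = 3.31

C5H5NH+ is the conjugate acid of the weak base C5H5N.
Ka = Kw/Kb = 1.0×10^-14 / 1.7 × 10^-9 = 5.88 × 10^-6
Let x = [H+] at equilibrium. Ka = x²/(0.041 − x).
Since Ka ≪ C₀, x ≈ √(Ka·C₀) = 4.91 × 10^-4 M.
Check: 1.2% ionized — well under 5%, approximation valid.
pH = −log(4.91 × 10^-4) = 3.31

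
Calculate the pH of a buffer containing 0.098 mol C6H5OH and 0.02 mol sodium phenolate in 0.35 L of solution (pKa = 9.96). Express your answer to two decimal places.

Using pH = pKa + log([base]/[acid]) with [base]/[acid] = 0.02/0.098:
pH = 9.96 + (-0.690) = 9.27

pH = 9.27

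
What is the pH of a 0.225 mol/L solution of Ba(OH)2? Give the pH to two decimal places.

pH = 13.65

Ba(OH)2 is a strong base (each formula unit releases 2 OH-); [OH-] = 0.45 M.
pOH = -log(0.45) = 0.35
pH = 14.00 - 0.35 = 13.65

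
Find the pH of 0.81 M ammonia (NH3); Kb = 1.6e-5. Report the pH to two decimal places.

pH = 11.56

NH3 + H2O ⇌ NH4+ + OH-
From the ICE table, Kb = [OH-]²/(0.81 − [OH-]) = 1.6 × 10^-5.
Since Kb ≪ C₀, [OH-] ≈ √(Kb·C₀) = 3.60 × 10^-3 M.
([OH-]/C₀ = 0.44% < 5%, so the approximation holds.)
pOH = 2.44, so pH = 14.00 − pOH = 11.56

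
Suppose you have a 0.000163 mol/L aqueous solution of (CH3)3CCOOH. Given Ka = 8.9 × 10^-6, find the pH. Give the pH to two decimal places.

(CH3)3CCOOH ⇌ (CH3)3CCOO- + H+
Ka = x²/(0.000163 − x) = 8.9 × 10^-6
The 5% rule fails; solving x² + Ka·x − Ka·C₀ = 0 exactly:
x = (−Ka + √(Ka² + 4·Ka·C₀))/2 = 3.39 × 10^-5 M
pH = −log(3.39 × 10^-5) = 4.47

pH = 4.47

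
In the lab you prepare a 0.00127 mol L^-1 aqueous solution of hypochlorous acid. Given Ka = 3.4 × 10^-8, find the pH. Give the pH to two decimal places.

pH = 5.18

HOCl ⇌ OCl- + H+
From the ICE table, Ka = x²/(0.00127 − x) = 3.4 × 10^-8.
Since Ka ≪ C₀, x ≈ √(Ka·C₀) = 6.57 × 10^-6 M.
Check: 0.52% ionized — well under 5%, approximation valid.
pH = −log(6.57 × 10^-6) = 5.18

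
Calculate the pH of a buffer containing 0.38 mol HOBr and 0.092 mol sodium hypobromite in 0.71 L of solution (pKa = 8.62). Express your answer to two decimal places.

Using pH = pKa + log([base]/[acid]) with [base]/[acid] = 0.092/0.38:
pH = 8.62 + (-0.616) = 8.00

pH = 8.00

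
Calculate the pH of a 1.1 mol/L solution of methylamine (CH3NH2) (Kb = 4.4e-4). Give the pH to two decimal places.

CH3NH2 + H2O ⇌ CH3NH3+ + OH-
Kb = [OH-]²/(1.1 − [OH-]) = 4.4 × 10^-4
Since Kb ≪ C₀, [OH-] ≈ √(Kb·C₀) = 2.20 × 10^-2 M.
([OH-]/C₀ = 2% < 5%, so the approximation holds.)
pOH = −log(2.20 × 10^-2) = 1.66; pH = 14.00 − 1.66 = 12.34

pH = 12.34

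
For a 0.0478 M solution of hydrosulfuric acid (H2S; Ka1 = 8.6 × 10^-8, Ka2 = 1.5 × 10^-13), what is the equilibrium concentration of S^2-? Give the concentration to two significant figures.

First ionization gives [H+] ≈ [HS-] = 6.41 × 10^-5 M.
Second step: Ka2 = [H+][S^2-]/[HS-] ≈ [S^2-] (since [H+] ≈ [HS-]).
So [S^2-] ≈ Ka2.

1.5 × 10^-13 M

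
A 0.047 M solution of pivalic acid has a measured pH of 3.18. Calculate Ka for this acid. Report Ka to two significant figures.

Ka = 9.4 × 10^-6

[H+] = 10^(-3.18) = 6.61 × 10^-4 M
At equilibrium [HA] = 0.047 − 6.61 × 10^-4 = 4.63 × 10^-2 M
Ka = [H+][A-]/[HA] = (6.61 × 10^-4)² / 4.63 × 10^-2 = 9.4 × 10^-6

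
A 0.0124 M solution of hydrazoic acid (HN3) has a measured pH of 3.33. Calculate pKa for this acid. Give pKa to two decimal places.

[H+] = 10^(-3.33) = 4.68 × 10^-4 M
At equilibrium [HA] = 0.0124 − 4.68 × 10^-4 = 1.19 × 10^-2 M
Ka = [H+][A-]/[HA] = (4.68 × 10^-4)² / 1.19 × 10^-2 = 1.84 × 10^-5
pKa = -log(1.84 × 10^-5) = 4.74

pKa = 4.74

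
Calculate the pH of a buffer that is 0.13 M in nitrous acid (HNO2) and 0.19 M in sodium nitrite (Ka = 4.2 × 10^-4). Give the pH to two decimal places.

pKa = −log(4.2 × 10^-4) = 3.377
Using pH = pKa + log([base]/[acid]) with [base]/[acid] = 0.19/0.13:
pH = 3.377 + (+0.165) = 3.54

pH = 3.54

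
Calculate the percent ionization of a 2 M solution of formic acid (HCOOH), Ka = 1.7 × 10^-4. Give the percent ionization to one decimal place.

0.9%

HCOOH ⇌ HCOO- + H+; let x = [H+] at equilibrium.
x ≈ √(Ka·C₀) = √(1.7 × 10^-4 × 2) = 1.84 × 10^-2 M
Fraction ionized = 1.84 × 10^-2 / 2 = 0.0092 → 0.9%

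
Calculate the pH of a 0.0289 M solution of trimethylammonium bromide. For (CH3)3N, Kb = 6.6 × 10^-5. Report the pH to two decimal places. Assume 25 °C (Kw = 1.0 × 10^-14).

(CH3)3NH+ is the conjugate acid of the weak base (CH3)3N.
Ka = Kw/Kb = 1.0×10^-14 / 6.6 × 10^-5 = 1.52 × 10^-10
Let x = [H+] at equilibrium. Ka = x²/(0.0289 − x).
Assume x ≪ 0.0289: x ≈ √(1.52 × 10^-10 × 0.0289) = 2.10 × 10^-6 M
pH = −log[H+] = −log(2.10 × 10^-6) = 5.68

pH = 5.68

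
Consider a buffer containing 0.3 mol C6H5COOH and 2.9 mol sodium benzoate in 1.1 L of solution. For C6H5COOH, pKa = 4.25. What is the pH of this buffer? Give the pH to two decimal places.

Using pH = pKa + log([base]/[acid]) with [base]/[acid] = 2.9/0.3:
pH = 4.25 + (+0.985) = 5.24

pH = 5.24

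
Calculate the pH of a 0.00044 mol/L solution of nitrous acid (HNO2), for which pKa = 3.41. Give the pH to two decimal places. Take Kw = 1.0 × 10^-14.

HNO2 ⇌ NO2- + H+
Ka = 10^(−3.41) = 3.89 × 10^-4
Let x = [H+] at equilibrium. Ka = x²/(0.00044 − x).
Here C₀/Ka ≈ 1.13, so the small-x approximation fails. Use the quadratic:
x = [−0.000389 + √(0.000389² + 6.85e-07)]/2 = 2.63 × 10^-4 M
pH = −log(2.63 × 10^-4) = 3.58

pH = 3.58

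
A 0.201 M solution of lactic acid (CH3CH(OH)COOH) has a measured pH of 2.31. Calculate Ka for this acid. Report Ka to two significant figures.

[H+] = 10^(-2.31) = 4.90 × 10^-3 M
At equilibrium [HA] = 0.201 − 4.90 × 10^-3 = 1.96 × 10^-1 M
Ka = [H+][A-]/[HA] = (4.90 × 10^-3)² / 1.96 × 10^-1 = 1.2 × 10^-4

Ka = 1.2 × 10^-4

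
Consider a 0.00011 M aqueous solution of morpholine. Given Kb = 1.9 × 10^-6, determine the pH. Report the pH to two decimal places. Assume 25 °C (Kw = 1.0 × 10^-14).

C4H8ONH + H2O ⇌ C4H8ONH2+ + OH-
From the ICE table, Kb = x²/(0.00011 − x) = 1.9 × 10^-6.
The 5% rule fails; solving x² + Kb·x − Kb·C₀ = 0 exactly:
x = [−1.9e-06 + √(1.9e-06² + 8.36e-10)]/2 = 1.35 × 10^-5 M
pOH = −log(1.35 × 10^-5) = 4.87; pH = 14.00 − 4.87 = 9.13

pH = 9.13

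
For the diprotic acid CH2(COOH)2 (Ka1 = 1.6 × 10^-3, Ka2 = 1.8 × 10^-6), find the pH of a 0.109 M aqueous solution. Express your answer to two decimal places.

Since Ka1 ≫ Ka2, the first ionization dominates [H+].
Ka1 = x²/(0.109 − x) = 1.6 × 10^-3
Solving the quadratic: x = (−Ka1 + √(Ka1² + 4·Ka1·C₀))/2 = 1.24 × 10^-2 M
pH = −log(1.24 × 10^-2) = 1.91

pH = 1.91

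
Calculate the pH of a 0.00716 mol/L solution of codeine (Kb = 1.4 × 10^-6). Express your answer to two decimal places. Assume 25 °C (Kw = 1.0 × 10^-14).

C18H21NO3 + H2O ⇌ C18H22NO3+ + OH-
Let x = [OH-] at equilibrium. Kb = x²/(0.00716 − x).
Since Kb ≪ C₀, x ≈ √(Kb·C₀) = 1.00 × 10^-4 M.
Check: 1.4% ionized — well under 5%, approximation valid.
pOH = 4.00, so pH = 14.00 − pOH = 10.00

pH = 10.00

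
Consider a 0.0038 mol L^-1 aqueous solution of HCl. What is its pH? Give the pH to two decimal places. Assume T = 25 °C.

pH = 2.42

HCl is a strong acid and dissociates completely, so [H+] = 0.0038 M.
pH = -log(0.0038) = 2.42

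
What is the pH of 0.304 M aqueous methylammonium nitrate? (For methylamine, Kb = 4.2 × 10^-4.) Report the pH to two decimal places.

pH = 5.57

CH3NH3+ is the conjugate acid of the weak base CH3NH2.
Ka = Kw/Kb = 1.0×10^-14 / 4.2 × 10^-4 = 2.38 × 10^-11
From the ICE table, Ka = x²/(0.304 − x) = 2.38 × 10^-11.
Assume x ≪ 0.304: x ≈ √(2.38 × 10^-11 × 0.304) = 2.69 × 10^-6 M
(x/C₀ = 0.00088% < 5%, so the approximation holds.)
pH = −log(2.69 × 10^-6) = 5.57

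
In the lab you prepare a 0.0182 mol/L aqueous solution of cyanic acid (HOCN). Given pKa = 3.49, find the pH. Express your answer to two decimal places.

pH = 2.64

HOCN ⇌ OCN- + H+
Ka = 10^(−3.49) = 3.24 × 10^-4
Let x = [H+] at equilibrium. Ka = x²/(0.0182 − x).
x is not negligible relative to C₀; solve x² + 0.000324·x − 5.9e-06 = 0.
x = [−0.000324 + √(0.000324² + 2.36e-05)]/2 = 2.27 × 10^-3 M
pH = −log[H+] = −log(2.27 × 10^-3) = 2.64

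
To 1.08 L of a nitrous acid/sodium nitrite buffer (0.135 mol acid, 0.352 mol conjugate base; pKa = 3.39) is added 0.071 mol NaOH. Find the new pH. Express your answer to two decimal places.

pH = 4.21

After neutralization: n(HNO2) = 0.064 mol, n(NO2-) = 0.423 mol.
pH = pKa + log([A⁻]/[HA]) = 3.39 + log(0.423/0.064) = 3.39 +0.820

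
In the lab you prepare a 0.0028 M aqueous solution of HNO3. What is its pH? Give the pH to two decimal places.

pH = 2.55

HNO3 is a strong acid and dissociates completely, so [H+] = 0.0028 M.
pH = -log(0.0028) = 2.55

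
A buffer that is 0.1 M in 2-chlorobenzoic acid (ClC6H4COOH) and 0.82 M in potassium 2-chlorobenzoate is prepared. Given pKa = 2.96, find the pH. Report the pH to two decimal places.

pH = pKa + log([A⁻]/[HA]) = 2.96 + log(0.82/0.1)
pH = 2.96 + (+0.914) = 3.87

pH = 3.87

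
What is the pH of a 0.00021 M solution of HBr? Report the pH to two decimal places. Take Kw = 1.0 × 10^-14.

pH = 3.68

HBr is a strong acid and dissociates completely, so [H+] = 0.00021 M.
pH = -log(0.00021) = 3.68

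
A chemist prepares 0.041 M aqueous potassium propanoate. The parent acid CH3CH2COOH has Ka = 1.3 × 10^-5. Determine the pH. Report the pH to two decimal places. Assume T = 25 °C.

CH3CH2COO- is the conjugate base of the weak acid CH3CH2COOH.
Kb = Kw/Ka = 1.0×10^-14 / 1.3 × 10^-5 = 7.69 × 10^-10
From the ICE table, Kb = [OH-]²/(0.041 − [OH-]) = 7.69 × 10^-10.
Neglecting [OH-] in the denominator: [OH-] = √(7.69 × 10^-10 × 0.041) = 5.62 × 10^-6 M
Check: 0.014% ionized — well under 5%, approximation valid.
pOH = −log(5.62 × 10^-6) = 5.25; pH = 14.00 − 5.25 = 8.75

pH = 8.75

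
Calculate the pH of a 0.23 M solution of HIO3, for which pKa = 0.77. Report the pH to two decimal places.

pH = 0.89

HIO3 ⇌ IO3- + H+
Ka = 10^(−0.77) = 1.70 × 10^-1
From the ICE table, Ka = [H+]²/(0.23 − [H+]) = 1.70 × 10^-1.
Here C₀/Ka ≈ 1.35, so the small-[H+] approximation fails. Use the quadratic:
[H+] = (−Ka + √(Ka² + 4·Ka·C₀))/2 = 1.30 × 10^-1 M
pH = −log[H+] = −log(1.30 × 10^-1) = 0.89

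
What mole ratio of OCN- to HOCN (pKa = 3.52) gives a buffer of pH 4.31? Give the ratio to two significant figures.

pH = pKa + log(r) ⇒ log(r) = 4.31 − 3.52 = +0.79
r = [OCN-]/[HOCN] = 10^(+0.79) = 6.17

ratio = 6.2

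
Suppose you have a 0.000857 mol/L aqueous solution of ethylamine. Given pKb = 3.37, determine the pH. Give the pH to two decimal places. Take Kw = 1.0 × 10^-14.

pH = 10.63

C2H5NH2 + H2O ⇌ C2H5NH3+ + OH-
Kb = 10^(−3.37) = 4.27 × 10^-4
Let x = [OH-] at equilibrium. Kb = x²/(0.000857 − x).
x is not negligible relative to C₀; solve x² + 0.000427·x − 3.66e-07 = 0.
x = (−Kb + √(Kb² + 4·Kb·C₀))/2 = 4.28 × 10^-4 M
pOH = 3.37, so pH = 14.00 − pOH = 10.63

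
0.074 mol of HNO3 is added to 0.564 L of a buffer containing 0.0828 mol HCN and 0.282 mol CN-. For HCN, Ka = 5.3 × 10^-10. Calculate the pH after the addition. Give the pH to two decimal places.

pH = 9.40

After neutralization: n(HCN) = 0.157 mol, n(CN-) = 0.208 mol.
pKa = −log(5.3 × 10^-10) = 9.276
pH = pKa + log([A⁻]/[HA]) = 9.276 + log(0.208/0.157) = 9.276 +0.122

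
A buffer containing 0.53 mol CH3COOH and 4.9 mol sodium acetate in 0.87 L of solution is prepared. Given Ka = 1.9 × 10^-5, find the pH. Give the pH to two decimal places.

pH = 5.69

pKa = −log(1.9 × 10^-5) = 4.721
Using pH = pKa + log([base]/[acid]) with [base]/[acid] = 4.9/0.53:
pH = 4.721 + (+0.966) = 5.69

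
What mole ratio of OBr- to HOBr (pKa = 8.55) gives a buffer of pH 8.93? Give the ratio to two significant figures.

pH = pKa + log(r) ⇒ log(r) = 8.93 − 8.55 = +0.38
r = [OBr-]/[HOBr] = 10^(+0.38) = 2.4

ratio = 2.4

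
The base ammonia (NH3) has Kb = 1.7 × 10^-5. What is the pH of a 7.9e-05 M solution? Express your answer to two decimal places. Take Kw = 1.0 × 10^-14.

NH3 + H2O ⇌ NH4+ + OH-
Kb = [OH-]²/(7.9e-05 − [OH-]) = 1.7 × 10^-5
[OH-] is not negligible relative to C₀; solve [OH-]² + 1.7e-05·[OH-] − 1.34e-09 = 0.
[OH-] = [−1.7e-05 + √(1.7e-05² + 5.37e-09)]/2 = 2.91 × 10^-5 M
pOH = −log(2.91 × 10^-5) = 4.54; pH = 14.00 − 4.54 = 9.46

pH = 9.46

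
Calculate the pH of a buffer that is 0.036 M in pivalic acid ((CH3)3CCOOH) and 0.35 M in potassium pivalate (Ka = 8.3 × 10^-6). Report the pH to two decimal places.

pH = 6.07

pKa = −log(8.3 × 10^-6) = 5.081
Using pH = pKa + log([base]/[acid]) with [base]/[acid] = 0.35/0.036:
pH = 5.081 + (+0.988) = 6.07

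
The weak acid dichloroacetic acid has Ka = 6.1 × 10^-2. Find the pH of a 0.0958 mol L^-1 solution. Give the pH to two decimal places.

pH = 1.29

Cl2CHCOOH ⇌ Cl2CHCOO- + H+
From the ICE table, Ka = [H+]²/(0.0958 − [H+]) = 6.1 × 10^-2.
[H+] is not negligible relative to C₀; solve [H+]² + 0.061·[H+] − 0.00584 = 0.
[H+] = (−Ka + √(Ka² + 4·Ka·C₀))/2 = 5.18 × 10^-2 M
pH = −log[H+] = −log(5.18 × 10^-2) = 1.29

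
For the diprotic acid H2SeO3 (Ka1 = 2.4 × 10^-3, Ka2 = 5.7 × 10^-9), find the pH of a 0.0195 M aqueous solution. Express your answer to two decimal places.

Since Ka1 ≫ Ka2, the first ionization dominates [H+].
Ka1 = x²/(0.0195 − x) = 2.4 × 10^-3
Solving the quadratic: x = (−Ka1 + √(Ka1² + 4·Ka1·C₀))/2 = 5.75 × 10^-3 M
pH = −log(5.75 × 10^-3) = 2.24

pH = 2.24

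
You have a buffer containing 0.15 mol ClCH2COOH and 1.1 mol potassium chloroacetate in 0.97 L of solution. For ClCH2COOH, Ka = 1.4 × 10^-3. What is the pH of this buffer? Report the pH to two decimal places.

pKa = −log(1.4 × 10^-3) = 2.854
pH = pKa + log([A⁻]/[HA]) = 2.854 + log(1.1/0.15)
pH = 2.854 + (+0.865) = 3.72

pH = 3.72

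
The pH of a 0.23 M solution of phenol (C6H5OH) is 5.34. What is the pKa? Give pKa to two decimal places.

pKa = 10.04

[H+] = 10^(-5.34) = 4.57 × 10^-6 M
At equilibrium [HA] = 0.23 − 4.57 × 10^-6 = 2.30 × 10^-1 M
Ka = [H+][A-]/[HA] = (4.57 × 10^-6)² / 2.30 × 10^-1 = 9.08 × 10^-11
pKa = -log(9.08 × 10^-11) = 10.04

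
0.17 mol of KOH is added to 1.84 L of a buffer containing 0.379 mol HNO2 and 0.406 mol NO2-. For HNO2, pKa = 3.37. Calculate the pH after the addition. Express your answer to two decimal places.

OH- converts HNO2 to NO2-: HNO2 → 0.209 mol, NO2- → 0.576 mol.
Henderson–Hasselbalch with mole ratio 0.576/0.209: pH = 3.37 + (+0.440)

pH = 3.81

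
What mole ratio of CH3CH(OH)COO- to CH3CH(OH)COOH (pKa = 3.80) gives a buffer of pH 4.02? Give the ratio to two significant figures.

pH = pKa + log(r) ⇒ log(r) = 4.02 − 3.80 = +0.22
r = [CH3CH(OH)COO-]/[CH3CH(OH)COOH] = 10^(+0.22) = 1.66

ratio = 1.7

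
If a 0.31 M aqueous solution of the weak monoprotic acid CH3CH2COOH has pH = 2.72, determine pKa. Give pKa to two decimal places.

[H+] = 10^(-2.72) = 1.91 × 10^-3 M
At equilibrium [HA] = 0.31 − 1.91 × 10^-3 = 3.08 × 10^-1 M
Ka = [H+][A-]/[HA] = (1.91 × 10^-3)² / 3.08 × 10^-1 = 1.18 × 10^-5
pKa = -log(1.18 × 10^-5) = 4.93

pKa = 4.93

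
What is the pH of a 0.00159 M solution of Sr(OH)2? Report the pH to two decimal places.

pH = 11.50

Sr(OH)2 is a strong base (each formula unit releases 2 OH-); [OH-] = 0.00318 M.
pOH = -log(0.00318) = 2.50
pH = 14.00 - 2.50 = 11.50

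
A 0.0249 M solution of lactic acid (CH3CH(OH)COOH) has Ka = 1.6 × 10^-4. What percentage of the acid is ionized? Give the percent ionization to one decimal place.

7.7%

CH3CH(OH)COOH ⇌ CH3CH(OH)COO- + H+; let x = [H+] at equilibrium.
Solve x² + 0.00016x − 3.98e-06 = 0 → x = 1.92 × 10^-3 M
% ionization = x/C₀ × 100% = 1.92 × 10^-3/0.0249 × 100% = 7.7%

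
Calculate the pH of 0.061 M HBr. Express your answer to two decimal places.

HBr is a strong acid and dissociates completely, so [H+] = 0.061 M.
pH = -log(0.061) = 1.21

pH = 1.21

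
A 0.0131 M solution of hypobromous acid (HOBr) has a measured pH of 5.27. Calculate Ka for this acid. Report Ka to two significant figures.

Ka = 2.2 × 10^-9

[H+] = 10^(-5.27) = 5.37 × 10^-6 M
At equilibrium [HA] = 0.0131 − 5.37 × 10^-6 = 1.31 × 10^-2 M
Ka = [H+][A-]/[HA] = (5.37 × 10^-6)² / 1.31 × 10^-2 = 2.2 × 10^-9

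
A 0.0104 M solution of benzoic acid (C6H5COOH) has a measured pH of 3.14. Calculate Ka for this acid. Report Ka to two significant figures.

[H+] = 10^(-3.14) = 7.24 × 10^-4 M
At equilibrium [HA] = 0.0104 − 7.24 × 10^-4 = 9.68 × 10^-3 M
Ka = [H+][A-]/[HA] = (7.24 × 10^-4)² / 9.68 × 10^-3 = 5.4 × 10^-5

Ka = 5.4 × 10^-5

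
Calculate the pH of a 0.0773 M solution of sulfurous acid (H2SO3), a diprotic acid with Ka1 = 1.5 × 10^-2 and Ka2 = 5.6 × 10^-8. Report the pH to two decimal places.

Since Ka1 ≫ Ka2, the first ionization dominates [H+].
Ka1 = x²/(0.0773 − x) = 1.5 × 10^-2
Solving the quadratic: x = (−Ka1 + √(Ka1² + 4·Ka1·C₀))/2 = 2.74 × 10^-2 M
pH = −log(2.74 × 10^-2) = 1.56

pH = 1.56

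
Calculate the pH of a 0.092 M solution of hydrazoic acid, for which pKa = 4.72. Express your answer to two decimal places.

pH = 2.88

HN3 ⇌ N3- + H+
Ka = 10^(−4.72) = 1.91 × 10^-5
Let x = [H+] at equilibrium. Ka = x²/(0.092 − x).
Assume x ≪ 0.092: x ≈ √(1.91 × 10^-5 × 0.092) = 1.33 × 10^-3 M
pH = −log[H+] = −log(1.33 × 10^-3) = 2.88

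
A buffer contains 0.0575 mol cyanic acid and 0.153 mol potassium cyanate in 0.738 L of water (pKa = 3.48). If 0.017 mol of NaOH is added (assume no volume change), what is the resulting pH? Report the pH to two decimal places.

After neutralization: n(HOCN) = 0.0405 mol, n(OCN-) = 0.17 mol.
pH = pKa + log(n_OCN-/n_HOCN) = 3.48 + log(0.17/0.0405) = 3.48 + (+0.623)

pH = 4.10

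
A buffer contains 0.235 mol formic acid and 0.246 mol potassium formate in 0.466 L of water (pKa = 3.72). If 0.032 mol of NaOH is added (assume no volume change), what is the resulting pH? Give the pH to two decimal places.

pH = 3.86

After neutralization: n(HCOOH) = 0.203 mol, n(HCOO-) = 0.278 mol.
pH = pKa + log([A⁻]/[HA]) = 3.72 + log(0.278/0.203) = 3.72 +0.137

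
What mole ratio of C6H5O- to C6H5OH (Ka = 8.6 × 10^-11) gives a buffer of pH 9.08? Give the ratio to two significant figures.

pKa = -log(8.6 × 10^-11) = 10.066
pH = pKa + log(r) ⇒ log(r) = 9.08 − 10.066 = -0.986
r = [C6H5O-]/[C6H5OH] = 10^(-0.986) = 0.103

ratio = 0.10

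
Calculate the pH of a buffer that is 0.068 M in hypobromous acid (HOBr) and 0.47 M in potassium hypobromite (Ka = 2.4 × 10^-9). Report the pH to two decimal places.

pKa = −log(2.4 × 10^-9) = 8.620
Henderson–Hasselbalch: pH = pKa + log([OBr-]/[HOBr]) = 8.620 + log(0.47/0.068)
pH = 8.620 + (+0.840) = 9.46

pH = 9.46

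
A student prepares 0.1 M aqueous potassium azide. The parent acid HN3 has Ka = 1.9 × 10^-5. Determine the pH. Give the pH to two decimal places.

pH = 8.86

N3- is the conjugate base of the weak acid HN3.
Kb = Kw/Ka = 1.0×10^-14 / 1.9 × 10^-5 = 5.26 × 10^-10
From the ICE table, Kb = [OH-]²/(0.1 − [OH-]) = 5.26 × 10^-10.
Since Kb ≪ C₀, [OH-] ≈ √(Kb·C₀) = 7.25 × 10^-6 M.
pOH = −log(7.25 × 10^-6) = 5.14; pH = 14.00 − 5.14 = 8.86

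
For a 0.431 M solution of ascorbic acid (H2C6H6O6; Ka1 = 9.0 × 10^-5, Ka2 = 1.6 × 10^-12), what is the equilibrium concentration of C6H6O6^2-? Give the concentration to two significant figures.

1.6 × 10^-12 M

First ionization gives [H+] ≈ [HC6H6O6-] = 6.23 × 10^-3 M.
Second step: Ka2 = [H+][C6H6O6^2-]/[HC6H6O6-] ≈ [C6H6O6^2-] (since [H+] ≈ [HC6H6O6-]).
So [C6H6O6^2-] ≈ Ka2.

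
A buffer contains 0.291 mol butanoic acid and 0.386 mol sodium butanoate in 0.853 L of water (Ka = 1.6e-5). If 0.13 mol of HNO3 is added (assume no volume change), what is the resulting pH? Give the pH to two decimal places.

Added H+ converts CH3(CH2)2COO- to CH3(CH2)2COOH: CH3(CH2)2COOH → 0.421 mol, CH3(CH2)2COO- → 0.256 mol.
pKa = −log(1.6 × 10^-5) = 4.796
pH = pKa + log([A⁻]/[HA]) = 4.796 + log(0.256/0.421) = 4.796 -0.216

pH = 4.58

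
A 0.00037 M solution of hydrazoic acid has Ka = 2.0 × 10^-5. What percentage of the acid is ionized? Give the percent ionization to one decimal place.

HN3 ⇌ N3- + H+; let x = [H+] at equilibrium.
Solve x² + 2e-05x − 7.4e-09 = 0 → x = 7.66 × 10^-5 M
% ionization = x/C₀ × 100% = 7.66 × 10^-5/0.00037 × 100% = 20.7%

20.7%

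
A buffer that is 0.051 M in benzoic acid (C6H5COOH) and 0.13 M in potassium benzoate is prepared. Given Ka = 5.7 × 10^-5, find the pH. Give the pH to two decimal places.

pKa = −log(5.7 × 10^-5) = 4.244
pH = pKa + log([A⁻]/[HA]) = 4.244 + log(0.13/0.051)
pH = 4.244 + (+0.406) = 4.65

pH = 4.65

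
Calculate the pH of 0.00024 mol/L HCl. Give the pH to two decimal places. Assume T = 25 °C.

HCl is a strong acid and dissociates completely, so [H+] = 0.00024 M.
pH = -log(0.00024) = 3.62

pH = 3.62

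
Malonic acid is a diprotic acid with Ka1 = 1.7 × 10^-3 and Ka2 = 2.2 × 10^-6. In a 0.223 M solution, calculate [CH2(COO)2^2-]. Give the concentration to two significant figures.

2.2 × 10^-6 M

First ionization gives [H+] ≈ [CH2(COOH)COO-] = 1.86 × 10^-2 M.
Second step: Ka2 = [H+][CH2(COO)2^2-]/[CH2(COOH)COO-] ≈ [CH2(COO)2^2-] (since [H+] ≈ [CH2(COOH)COO-]).
So [CH2(COO)2^2-] ≈ Ka2.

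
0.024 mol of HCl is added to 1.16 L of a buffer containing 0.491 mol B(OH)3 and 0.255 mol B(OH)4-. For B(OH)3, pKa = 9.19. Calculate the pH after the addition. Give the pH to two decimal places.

pH = 8.84

After neutralization: n(B(OH)3) = 0.515 mol, n(B(OH)4-) = 0.231 mol.
Henderson–Hasselbalch with mole ratio 0.231/0.515: pH = 9.19 + (-0.348)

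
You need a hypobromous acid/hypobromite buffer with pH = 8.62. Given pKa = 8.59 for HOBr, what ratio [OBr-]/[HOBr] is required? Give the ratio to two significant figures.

pH = pKa + log(r) ⇒ log(r) = 8.62 − 8.59 = +0.03
r = [OBr-]/[HOBr] = 10^(+0.03) = 1.07

ratio = 1.1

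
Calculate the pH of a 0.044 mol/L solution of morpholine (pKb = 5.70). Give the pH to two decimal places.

C4H8ONH + H2O ⇌ C4H8ONH2+ + OH-
Kb = 10^(−5.70) = 2.00 × 10^-6
From the ICE table, Kb = x²/(0.044 − x) = 2.00 × 10^-6.
Since Kb ≪ C₀, x ≈ √(Kb·C₀) = 2.97 × 10^-4 M.
(x/C₀ = 0.67% < 5%, so the approximation holds.)
pOH = 3.53, so pH = 14.00 − pOH = 10.47

pH = 10.47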